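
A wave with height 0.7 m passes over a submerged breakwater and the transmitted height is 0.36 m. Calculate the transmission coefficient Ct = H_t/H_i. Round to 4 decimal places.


Ct = H_t / H_i
Ct = 0.36 / 0.7
Ct = 0.5143

0.5143


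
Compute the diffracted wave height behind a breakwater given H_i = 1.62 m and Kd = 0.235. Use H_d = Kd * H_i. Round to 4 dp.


H_d = Kd * H_i
H_d = 0.235 * 1.62
H_d = 0.3807 m

0.3807


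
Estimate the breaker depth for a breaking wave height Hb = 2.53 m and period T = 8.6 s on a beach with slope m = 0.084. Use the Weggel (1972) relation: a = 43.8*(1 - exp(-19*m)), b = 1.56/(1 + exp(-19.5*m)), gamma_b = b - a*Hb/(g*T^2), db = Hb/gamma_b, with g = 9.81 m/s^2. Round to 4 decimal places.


a = 43.8 * (1 - exp(-19 * m))
exp(-19 * 0.084) = exp(-1.5960) = 0.202706
a = 43.8 * (1 - 0.202706) = 34.921489
b = 1.56 / (1 + exp(-19.5 * m))
exp(-19.5 * 0.084) = exp(-1.6380) = 0.194368
b = 1.56 / (1 + 0.194368) = 1.306130
Hb / (g * T^2) = 2.53 / (9.81 * 8.6^2) = 2.53 / 725.5476 = 0.00348702
gamma_b = b - a * Hb/(g*T^2) = 1.306130 - 34.921489 * 0.00348702 = 1.184358
db = Hb / gamma_b = 2.53 / 1.184358
db = 2.1362 m

2.1362


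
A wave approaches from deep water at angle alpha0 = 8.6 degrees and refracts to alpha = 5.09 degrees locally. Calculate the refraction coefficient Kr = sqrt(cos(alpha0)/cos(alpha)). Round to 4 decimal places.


Kr = sqrt(cos(alpha0) / cos(alpha))
cos(8.6) = 0.988756
cos(5.09) = 0.996057
Kr = sqrt(0.988756 / 0.996057)
Kr = sqrt(0.992671)
Kr = 0.9963

0.9963


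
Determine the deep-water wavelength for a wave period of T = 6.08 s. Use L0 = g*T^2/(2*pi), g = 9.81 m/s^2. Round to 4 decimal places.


L0 = g * T^2 / (2 * pi)
L0 = 9.81 * 6.08^2 / (2 * pi)
L0 = 9.81 * 36.9664 / 6.28319
L0 = 362.6404 / 6.28319
L0 = 57.7160 m

57.7160


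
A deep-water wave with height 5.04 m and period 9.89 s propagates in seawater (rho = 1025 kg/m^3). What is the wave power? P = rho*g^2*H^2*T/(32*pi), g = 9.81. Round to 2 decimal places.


P = rho * g^2 * H^2 * T / (32 * pi)
P = 1025 * 9.81^2 * 5.04^2 * 9.89 / (32 * pi)
P = 1025 * 96.2361 * 25.4016 * 9.89 / 100.53096
P = 246501.40 W/m

246501.40


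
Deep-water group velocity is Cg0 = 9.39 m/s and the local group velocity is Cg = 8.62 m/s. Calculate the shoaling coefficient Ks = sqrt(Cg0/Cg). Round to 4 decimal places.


Ks = sqrt(Cg0 / Cg)
Ks = sqrt(9.39 / 8.62)
Ks = sqrt(1.0893)
Ks = 1.0437

1.0437


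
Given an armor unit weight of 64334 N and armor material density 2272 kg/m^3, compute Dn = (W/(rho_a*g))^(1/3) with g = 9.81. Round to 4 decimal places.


V = W / (rho_a * g)
V = 64334 / (2272 * 9.81)
V = 64334 / 22288.32
V = 2.886445 m^3
Dn = V^(1/3) = 2.886445^(1/3)
Dn = 1.4238 m

1.4238


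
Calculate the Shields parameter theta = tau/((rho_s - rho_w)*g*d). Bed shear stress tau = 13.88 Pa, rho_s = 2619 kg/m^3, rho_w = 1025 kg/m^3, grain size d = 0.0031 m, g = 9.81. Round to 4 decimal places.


theta = tau / ((rho_s - rho_w) * g * d)
rho_s - rho_w = 2619 - 1025 = 1594
Denominator = 1594 * 9.81 * 0.0031 = 48.475134
theta = 13.88 / 48.475134
theta = 0.2863

0.2863


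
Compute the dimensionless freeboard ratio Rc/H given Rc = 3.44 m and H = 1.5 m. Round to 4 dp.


Relative freeboard = Rc / H
= 3.44 / 1.5
= 2.2933

2.2933


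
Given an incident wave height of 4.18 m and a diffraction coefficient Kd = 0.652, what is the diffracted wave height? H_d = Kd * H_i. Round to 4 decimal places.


H_d = Kd * H_i
H_d = 0.652 * 4.18
H_d = 2.7254 m

2.7254


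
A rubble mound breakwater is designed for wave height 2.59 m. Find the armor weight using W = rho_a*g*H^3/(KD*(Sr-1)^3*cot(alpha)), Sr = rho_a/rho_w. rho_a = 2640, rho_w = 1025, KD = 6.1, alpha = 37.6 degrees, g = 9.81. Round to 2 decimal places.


Sr = rho_a / rho_w = 2640 / 1025 = 2.575610
(Sr - 1) = 1.575610
(Sr - 1)^3 = 3.911524
cot(37.6) = 1 / tan(37.6) = 1 / 0.770104 = 1.298526
Numerator = 2640 * 9.81 * 2.59^3 = 449958.2577
Denominator = 6.1 * 3.911524 * 1.298526 = 30.983225
W = 449958.2577 / 30.983225
W = 14522.64 N

14522.64


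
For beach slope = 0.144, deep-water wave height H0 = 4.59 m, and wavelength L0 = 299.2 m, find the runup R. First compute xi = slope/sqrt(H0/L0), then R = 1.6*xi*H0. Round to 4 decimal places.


xi = slope / sqrt(H0/L0)
H0/L0 = 4.59/299.2 = 0.015341
sqrt(0.015341) = 0.123858
xi = 0.144 / 0.123858 = 1.162618
R = 1.6 * xi * H0 = 1.6 * 1.162618 * 4.59
R = 8.5383 m

8.5383


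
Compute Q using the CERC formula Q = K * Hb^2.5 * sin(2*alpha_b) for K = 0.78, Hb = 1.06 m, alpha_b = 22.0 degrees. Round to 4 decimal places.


Q = K * Hb^2.5 * sin(2 * alpha_b)
Hb^2.5 = 1.06^2.5 = 1.156817
sin(2 * 22.0) = sin(44.0) = 0.694658
Q = 0.78 * 1.156817 * 0.694658
Q = 0.6268 m^3/s

0.6268


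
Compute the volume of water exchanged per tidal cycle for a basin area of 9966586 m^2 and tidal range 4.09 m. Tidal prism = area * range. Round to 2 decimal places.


Tidal prism = Area * Tidal range
P = 9966586 * 4.09
P = 40763336.74 m^3

40763336.74


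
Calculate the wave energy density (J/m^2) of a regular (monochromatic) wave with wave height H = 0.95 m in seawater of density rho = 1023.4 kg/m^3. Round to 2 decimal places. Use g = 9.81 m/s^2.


E = (1/8) * rho * g * H^2
E = (1/8) * 1023.4 * 9.81 * 0.95^2
E = 0.125 * 1023.4 * 9.81 * 0.9025
E = 1132.59 J/m^2

1132.59


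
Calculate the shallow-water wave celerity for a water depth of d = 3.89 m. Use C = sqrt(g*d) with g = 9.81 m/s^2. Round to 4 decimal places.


Using the shallow-water approximation:
C = sqrt(g * d) = sqrt(9.81 * 3.89)
C = sqrt(38.1609)
C = 6.1775 m/s

6.1775


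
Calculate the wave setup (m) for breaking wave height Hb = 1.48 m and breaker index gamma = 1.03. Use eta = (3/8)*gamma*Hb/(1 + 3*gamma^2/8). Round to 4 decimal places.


eta = (3/8) * gamma * Hb / (1 + 3*gamma^2/8)
Numerator = (3/8) * 1.03 * 1.48 = 0.571650
Denominator = 1 + 3*1.03^2/8 = 1 + 0.397838 = 1.397838
eta = 0.571650 / 1.397838
eta = 0.4090 m

0.4090


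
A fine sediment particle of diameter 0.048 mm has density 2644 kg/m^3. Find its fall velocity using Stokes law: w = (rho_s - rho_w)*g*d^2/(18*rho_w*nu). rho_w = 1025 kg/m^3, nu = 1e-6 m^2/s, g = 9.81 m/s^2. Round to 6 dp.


w = (rho_s - rho_w) * g * d^2 / (18 * rho_w * nu)
d = 0.048 mm = 0.000048 m
rho_s - rho_w = 2644 - 1025 = 1619
Numerator = 1619 * 9.81 * (0.000048)^2 = 0.000036593027
Denominator = 18 * 1025 * 1e-6 = 0.018450
w = 0.001983 m/s

0.001983


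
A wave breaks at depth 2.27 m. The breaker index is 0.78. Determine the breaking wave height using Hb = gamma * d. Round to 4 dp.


Hb = gamma * d
Hb = 0.78 * 2.27
Hb = 1.7706 m

1.7706


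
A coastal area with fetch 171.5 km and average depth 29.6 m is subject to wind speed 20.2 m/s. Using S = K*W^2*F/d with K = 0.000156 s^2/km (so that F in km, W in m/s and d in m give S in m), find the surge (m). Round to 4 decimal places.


S = K * W^2 * F / d
W^2 = 20.2^2 = 408.04
S = 0.000156 * 408.04 * 171.5 / 29.6
Numerator = 0.000156 * 408.04 * 171.5 = 10.916702
S = 10.916702 / 29.6 = 0.3688 m

0.3688


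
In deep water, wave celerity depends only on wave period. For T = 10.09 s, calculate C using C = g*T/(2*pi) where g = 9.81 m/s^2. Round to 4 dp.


We use the deep-water celerity formula:
C = g * T / (2 * pi)
C = 9.81 * 10.09 / (2 * 3.14159...)
C = 98.982900 / 6.283185
C = 15.7536 m/s

15.7536


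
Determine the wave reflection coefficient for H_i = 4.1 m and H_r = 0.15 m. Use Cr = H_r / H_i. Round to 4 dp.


Cr = H_r / H_i
Cr = 0.15 / 4.1
Cr = 0.0366

0.0366


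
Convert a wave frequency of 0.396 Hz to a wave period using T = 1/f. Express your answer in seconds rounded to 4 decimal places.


T = 1 / f
T = 1 / 0.396
T = 2.5253 s

2.5253


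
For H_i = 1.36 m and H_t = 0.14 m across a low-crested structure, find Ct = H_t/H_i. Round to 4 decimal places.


Ct = H_t / H_i
Ct = 0.14 / 1.36
Ct = 0.1029

0.1029


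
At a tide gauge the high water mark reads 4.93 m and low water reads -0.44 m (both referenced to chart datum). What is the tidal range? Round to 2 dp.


Tidal range = High water - Low water
Tidal range = 4.93 - (-0.44)
Tidal range = 5.37 m

5.37


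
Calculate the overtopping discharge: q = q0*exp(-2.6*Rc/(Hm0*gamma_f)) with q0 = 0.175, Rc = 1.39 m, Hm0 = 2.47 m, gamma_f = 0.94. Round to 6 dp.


q = q0 * exp(-2.6 * Rc / (Hm0 * gamma_f))
Exponent = -2.6 * 1.39 / (2.47 * 0.94)
= -2.6 * 1.39 / 2.3218
= -1.556551
exp(-1.556551) = 0.210862
q = 0.175 * 0.210862
q = 0.036901 m^3/s/m

0.036901


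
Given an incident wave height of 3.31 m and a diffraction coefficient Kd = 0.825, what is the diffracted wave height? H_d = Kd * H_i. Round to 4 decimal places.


H_d = Kd * H_i
H_d = 0.825 * 3.31
H_d = 2.7308 m

2.7308


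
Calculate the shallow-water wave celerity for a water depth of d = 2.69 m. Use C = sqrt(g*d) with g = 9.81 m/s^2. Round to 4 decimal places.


Using the shallow-water approximation:
C = sqrt(g * d) = sqrt(9.81 * 2.69)
C = sqrt(26.3889)
C = 5.1370 m/s

5.1370


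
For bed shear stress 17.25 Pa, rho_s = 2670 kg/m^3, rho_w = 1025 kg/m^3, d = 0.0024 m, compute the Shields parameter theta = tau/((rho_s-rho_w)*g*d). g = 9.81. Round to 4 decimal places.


theta = tau / ((rho_s - rho_w) * g * d)
rho_s - rho_w = 2670 - 1025 = 1645
Denominator = 1645 * 9.81 * 0.0024 = 38.729880
theta = 17.25 / 38.729880
theta = 0.4454

0.4454


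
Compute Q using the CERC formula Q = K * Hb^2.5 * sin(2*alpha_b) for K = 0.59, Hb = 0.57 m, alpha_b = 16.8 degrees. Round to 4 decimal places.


Q = K * Hb^2.5 * sin(2 * alpha_b)
Hb^2.5 = 0.57^2.5 = 0.245294
sin(2 * 16.8) = sin(33.6) = 0.553392
Q = 0.59 * 0.245294 * 0.553392
Q = 0.0801 m^3/s

0.0801


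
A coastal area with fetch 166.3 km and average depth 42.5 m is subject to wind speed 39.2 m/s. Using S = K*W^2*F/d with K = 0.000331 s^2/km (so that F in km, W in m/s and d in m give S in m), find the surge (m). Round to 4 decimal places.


S = K * W^2 * F / d
W^2 = 39.2^2 = 1536.64
S = 0.000331 * 1536.64 * 166.3 / 42.5
Numerator = 0.000331 * 1536.64 * 166.3 = 84.584810
S = 84.584810 / 42.5 = 1.9902 m

1.9902


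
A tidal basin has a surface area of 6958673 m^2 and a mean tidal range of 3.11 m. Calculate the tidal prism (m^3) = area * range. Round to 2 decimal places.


Tidal prism = Area * Tidal range
P = 6958673 * 3.11
P = 21641473.03 m^3

21641473.03


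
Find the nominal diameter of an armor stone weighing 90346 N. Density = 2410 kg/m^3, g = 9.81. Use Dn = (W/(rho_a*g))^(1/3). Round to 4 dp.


V = W / (rho_a * g)
V = 90346 / (2410 * 9.81)
V = 90346 / 23642.10
V = 3.821403 m^3
Dn = V^(1/3) = 3.821403^(1/3)
Dn = 1.5634 m

1.5634


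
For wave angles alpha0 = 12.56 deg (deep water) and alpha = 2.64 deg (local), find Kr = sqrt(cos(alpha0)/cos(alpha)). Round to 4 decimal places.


Kr = sqrt(cos(alpha0) / cos(alpha))
cos(12.56) = 0.976069
cos(2.64) = 0.998939
Kr = sqrt(0.976069 / 0.998939)
Kr = sqrt(0.977106)
Kr = 0.9885

0.9885


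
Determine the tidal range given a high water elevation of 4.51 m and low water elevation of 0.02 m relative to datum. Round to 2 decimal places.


Tidal range = High water - Low water
Tidal range = 4.51 - (0.02)
Tidal range = 4.49 m

4.49


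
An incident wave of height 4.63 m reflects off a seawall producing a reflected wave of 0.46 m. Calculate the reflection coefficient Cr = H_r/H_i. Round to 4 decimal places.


Cr = H_r / H_i
Cr = 0.46 / 4.63
Cr = 0.0994

0.0994


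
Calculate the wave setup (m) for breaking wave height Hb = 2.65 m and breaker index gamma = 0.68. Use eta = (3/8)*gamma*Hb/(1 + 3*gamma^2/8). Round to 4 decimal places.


eta = (3/8) * gamma * Hb / (1 + 3*gamma^2/8)
Numerator = (3/8) * 0.68 * 2.65 = 0.675750
Denominator = 1 + 3*0.68^2/8 = 1 + 0.173400 = 1.173400
eta = 0.675750 / 1.173400
eta = 0.5759 m

0.5759


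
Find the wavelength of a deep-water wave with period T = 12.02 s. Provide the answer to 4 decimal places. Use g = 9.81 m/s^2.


L0 = g * T^2 / (2 * pi)
L0 = 9.81 * 12.02^2 / (2 * pi)
L0 = 9.81 * 144.4804 / 6.28319
L0 = 1417.3527 / 6.28319
L0 = 225.5787 m

225.5787


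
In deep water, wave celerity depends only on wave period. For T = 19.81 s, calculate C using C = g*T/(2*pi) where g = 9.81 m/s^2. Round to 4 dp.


We use the deep-water celerity formula:
C = g * T / (2 * pi)
C = 9.81 * 19.81 / (2 * 3.14159...)
C = 194.336100 / 6.283185
C = 30.9296 m/s

30.9296


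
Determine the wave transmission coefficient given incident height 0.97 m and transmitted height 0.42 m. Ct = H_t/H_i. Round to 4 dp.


Ct = H_t / H_i
Ct = 0.42 / 0.97
Ct = 0.4330

0.4330


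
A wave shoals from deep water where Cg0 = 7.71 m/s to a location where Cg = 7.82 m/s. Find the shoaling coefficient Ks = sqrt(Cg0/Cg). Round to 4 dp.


Ks = sqrt(Cg0 / Cg)
Ks = sqrt(7.71 / 7.82)
Ks = sqrt(0.9859)
Ks = 0.9929

0.9929


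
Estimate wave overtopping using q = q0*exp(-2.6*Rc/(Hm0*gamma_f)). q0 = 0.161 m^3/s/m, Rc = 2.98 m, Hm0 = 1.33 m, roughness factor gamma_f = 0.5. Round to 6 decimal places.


q = q0 * exp(-2.6 * Rc / (Hm0 * gamma_f))
Exponent = -2.6 * 2.98 / (1.33 * 0.5)
= -2.6 * 2.98 / 0.6650
= -11.651128
exp(-11.651128) = 0.000009
q = 0.161 * 0.000009
q = 0.000001 m^3/s/m

0.000001


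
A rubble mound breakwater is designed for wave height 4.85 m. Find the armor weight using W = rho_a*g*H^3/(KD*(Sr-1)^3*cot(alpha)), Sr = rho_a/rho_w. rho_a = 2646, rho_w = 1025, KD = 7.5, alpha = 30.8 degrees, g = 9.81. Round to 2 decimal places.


Sr = rho_a / rho_w = 2646 / 1025 = 2.581463
(Sr - 1) = 1.581463
(Sr - 1)^3 = 3.955282
cot(30.8) = 1 / tan(30.8) = 1 / 0.596120 = 1.677516
Numerator = 2646 * 9.81 * 4.85^3 = 2961311.2945
Denominator = 7.5 * 3.955282 * 1.677516 = 49.762854
W = 2961311.2945 / 49.762854
W = 59508.47 N

59508.47


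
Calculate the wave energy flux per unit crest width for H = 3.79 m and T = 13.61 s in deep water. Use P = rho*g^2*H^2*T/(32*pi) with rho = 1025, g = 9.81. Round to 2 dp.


P = rho * g^2 * H^2 * T / (32 * pi)
P = 1025 * 9.81^2 * 3.79^2 * 13.61 / (32 * pi)
P = 1025 * 96.2361 * 14.3641 * 13.61 / 100.53096
P = 191822.07 W/m

191822.07


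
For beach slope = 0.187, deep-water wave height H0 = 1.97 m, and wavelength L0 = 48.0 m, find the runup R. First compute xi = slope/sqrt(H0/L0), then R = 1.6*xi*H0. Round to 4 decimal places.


xi = slope / sqrt(H0/L0)
H0/L0 = 1.97/48.0 = 0.041042
sqrt(0.041042) = 0.202587
xi = 0.187 / 0.202587 = 0.923058
R = 1.6 * xi * H0 = 1.6 * 0.923058 * 1.97
R = 2.9095 m

2.9095


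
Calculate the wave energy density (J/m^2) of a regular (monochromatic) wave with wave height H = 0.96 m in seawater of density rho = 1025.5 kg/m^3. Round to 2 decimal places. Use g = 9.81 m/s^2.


E = (1/8) * rho * g * H^2
E = (1/8) * 1025.5 * 9.81 * 0.96^2
E = 0.125 * 1025.5 * 9.81 * 0.9216
E = 1158.93 J/m^2

1158.93


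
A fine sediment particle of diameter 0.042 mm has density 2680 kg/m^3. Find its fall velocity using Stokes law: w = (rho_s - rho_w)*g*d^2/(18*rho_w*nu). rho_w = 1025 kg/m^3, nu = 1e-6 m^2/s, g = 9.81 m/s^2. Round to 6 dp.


w = (rho_s - rho_w) * g * d^2 / (18 * rho_w * nu)
d = 0.042 mm = 0.000042 m
rho_s - rho_w = 2680 - 1025 = 1655
Numerator = 1655 * 9.81 * (0.000042)^2 = 0.000028639510
Denominator = 18 * 1025 * 1e-6 = 0.018450
w = 0.001552 m/s

0.001552


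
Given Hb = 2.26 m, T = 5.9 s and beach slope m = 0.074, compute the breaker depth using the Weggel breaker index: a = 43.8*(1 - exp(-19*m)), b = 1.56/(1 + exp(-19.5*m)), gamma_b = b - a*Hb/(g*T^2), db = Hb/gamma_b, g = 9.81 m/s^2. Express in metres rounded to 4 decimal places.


a = 43.8 * (1 - exp(-19 * m))
exp(-19 * 0.074) = exp(-1.4060) = 0.245122
a = 43.8 * (1 - 0.245122) = 33.063665
b = 1.56 / (1 + exp(-19.5 * m))
exp(-19.5 * 0.074) = exp(-1.4430) = 0.236218
b = 1.56 / (1 + 0.236218) = 1.261913
Hb / (g * T^2) = 2.26 / (9.81 * 5.9^2) = 2.26 / 341.4861 = 0.00661813
gamma_b = b - a * Hb/(g*T^2) = 1.261913 - 33.063665 * 0.00661813 = 1.043094
db = Hb / gamma_b = 2.26 / 1.043094
db = 2.1666 m

2.1666


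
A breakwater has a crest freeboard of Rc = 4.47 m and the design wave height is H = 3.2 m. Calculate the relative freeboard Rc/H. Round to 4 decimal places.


Relative freeboard = Rc / H
= 4.47 / 3.2
= 1.3969

1.3969


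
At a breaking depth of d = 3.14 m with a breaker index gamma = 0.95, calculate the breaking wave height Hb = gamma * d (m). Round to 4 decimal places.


Hb = gamma * d
Hb = 0.95 * 3.14
Hb = 2.9830 m

2.9830


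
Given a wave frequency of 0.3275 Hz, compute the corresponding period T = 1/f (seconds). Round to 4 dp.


T = 1 / f
T = 1 / 0.3275
T = 3.0534 s

3.0534


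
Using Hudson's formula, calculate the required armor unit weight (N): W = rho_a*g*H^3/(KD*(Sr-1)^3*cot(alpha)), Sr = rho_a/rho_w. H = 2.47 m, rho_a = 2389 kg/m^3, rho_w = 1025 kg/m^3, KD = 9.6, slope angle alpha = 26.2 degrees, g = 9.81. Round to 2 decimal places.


Sr = rho_a / rho_w = 2389 / 1025 = 2.330732
(Sr - 1) = 1.330732
(Sr - 1)^3 = 2.356522
cot(26.2) = 1 / tan(26.2) = 1 / 0.492061 = 2.032268
Numerator = 2389 * 9.81 * 2.47^3 = 353163.6665
Denominator = 9.6 * 2.356522 * 2.032268 = 45.975218
W = 353163.6665 / 45.975218
W = 7681.61 N

7681.61


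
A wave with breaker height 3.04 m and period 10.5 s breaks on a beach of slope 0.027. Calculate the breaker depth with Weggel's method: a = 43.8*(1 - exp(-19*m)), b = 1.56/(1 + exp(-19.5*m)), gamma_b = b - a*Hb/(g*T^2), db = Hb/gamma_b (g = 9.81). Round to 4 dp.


a = 43.8 * (1 - exp(-19 * m))
exp(-19 * 0.027) = exp(-0.5130) = 0.598697
a = 43.8 * (1 - 0.598697) = 17.577081
b = 1.56 / (1 + exp(-19.5 * m))
exp(-19.5 * 0.027) = exp(-0.5265) = 0.590669
b = 1.56 / (1 + 0.590669) = 0.980720
Hb / (g * T^2) = 3.04 / (9.81 * 10.5^2) = 3.04 / 1081.5525 = 0.00281077
gamma_b = b - a * Hb/(g*T^2) = 0.980720 - 17.577081 * 0.00281077 = 0.931314
db = Hb / gamma_b = 3.04 / 0.931314
db = 3.2642 m

3.2642


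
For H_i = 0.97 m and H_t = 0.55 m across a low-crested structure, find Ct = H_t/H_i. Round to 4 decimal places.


Ct = H_t / H_i
Ct = 0.55 / 0.97
Ct = 0.5670

0.5670


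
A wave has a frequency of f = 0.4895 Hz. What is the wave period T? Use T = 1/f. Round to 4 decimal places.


T = 1 / f
T = 1 / 0.4895
T = 2.0429 s

2.0429


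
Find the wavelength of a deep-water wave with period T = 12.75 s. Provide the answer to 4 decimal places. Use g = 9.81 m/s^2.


L0 = g * T^2 / (2 * pi)
L0 = 9.81 * 12.75^2 / (2 * pi)
L0 = 9.81 * 162.5625 / 6.28319
L0 = 1594.7381 / 6.28319
L0 = 253.8105 m

253.8105


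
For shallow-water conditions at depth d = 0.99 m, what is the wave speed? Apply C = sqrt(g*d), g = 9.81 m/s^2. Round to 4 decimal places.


Using the shallow-water approximation:
C = sqrt(g * d) = sqrt(9.81 * 0.99)
C = sqrt(9.7119)
C = 3.1164 m/s

3.1164


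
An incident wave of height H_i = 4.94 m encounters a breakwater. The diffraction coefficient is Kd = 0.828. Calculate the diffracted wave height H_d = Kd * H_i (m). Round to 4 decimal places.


H_d = Kd * H_i
H_d = 0.828 * 4.94
H_d = 4.0903 m

4.0903


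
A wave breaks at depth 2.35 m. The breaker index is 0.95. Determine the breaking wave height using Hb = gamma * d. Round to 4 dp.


Hb = gamma * d
Hb = 0.95 * 2.35
Hb = 2.2325 m

2.2325


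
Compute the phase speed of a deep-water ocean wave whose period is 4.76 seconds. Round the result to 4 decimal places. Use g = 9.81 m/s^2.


We use the deep-water celerity formula:
C = g * T / (2 * pi)
C = 9.81 * 4.76 / (2 * 3.14159...)
C = 46.695600 / 6.283185
C = 7.4318 m/s

7.4318


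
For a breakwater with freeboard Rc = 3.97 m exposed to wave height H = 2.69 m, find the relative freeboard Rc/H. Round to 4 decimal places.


Relative freeboard = Rc / H
= 3.97 / 2.69
= 1.4758

1.4758


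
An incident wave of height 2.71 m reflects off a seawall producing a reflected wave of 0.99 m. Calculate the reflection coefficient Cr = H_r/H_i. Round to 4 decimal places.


Cr = H_r / H_i
Cr = 0.99 / 2.71
Cr = 0.3653

0.3653


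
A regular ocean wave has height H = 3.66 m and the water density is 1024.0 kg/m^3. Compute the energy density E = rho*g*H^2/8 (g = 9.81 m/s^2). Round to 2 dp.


E = (1/8) * rho * g * H^2
E = (1/8) * 1024.0 * 9.81 * 3.66^2
E = 0.125 * 1024.0 * 9.81 * 13.3956
E = 16820.59 J/m^2

16820.59


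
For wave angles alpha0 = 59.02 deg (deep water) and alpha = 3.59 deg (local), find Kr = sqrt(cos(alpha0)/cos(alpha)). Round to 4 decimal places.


Kr = sqrt(cos(alpha0) / cos(alpha))
cos(59.02) = 0.514739
cos(3.59) = 0.998038
Kr = sqrt(0.514739 / 0.998038)
Kr = sqrt(0.515751)
Kr = 0.7182

0.7182


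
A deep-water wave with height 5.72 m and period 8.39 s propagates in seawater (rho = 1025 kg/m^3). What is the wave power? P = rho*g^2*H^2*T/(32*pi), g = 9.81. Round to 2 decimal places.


P = rho * g^2 * H^2 * T / (32 * pi)
P = 1025 * 9.81^2 * 5.72^2 * 8.39 / (32 * pi)
P = 1025 * 96.2361 * 32.7184 * 8.39 / 100.53096
P = 269349.42 W/m

269349.42


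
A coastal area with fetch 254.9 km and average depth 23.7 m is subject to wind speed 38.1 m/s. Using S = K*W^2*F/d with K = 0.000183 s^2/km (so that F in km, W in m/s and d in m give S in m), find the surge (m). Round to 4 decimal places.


S = K * W^2 * F / d
W^2 = 38.1^2 = 1451.61
S = 0.000183 * 1451.61 * 254.9 / 23.7
Numerator = 0.000183 * 1451.61 * 254.9 = 67.712816
S = 67.712816 / 23.7 = 2.8571 m

2.8571


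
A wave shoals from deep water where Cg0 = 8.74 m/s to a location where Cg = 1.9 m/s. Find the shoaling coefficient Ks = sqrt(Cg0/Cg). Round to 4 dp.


Ks = sqrt(Cg0 / Cg)
Ks = sqrt(8.74 / 1.9)
Ks = sqrt(4.6000)
Ks = 2.1448

2.1448


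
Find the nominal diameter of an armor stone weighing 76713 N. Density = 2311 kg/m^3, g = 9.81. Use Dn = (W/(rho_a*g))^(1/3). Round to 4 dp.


V = W / (rho_a * g)
V = 76713 / (2311 * 9.81)
V = 76713 / 22670.91
V = 3.383764 m^3
Dn = V^(1/3) = 3.383764^(1/3)
Dn = 1.5013 m

1.5013


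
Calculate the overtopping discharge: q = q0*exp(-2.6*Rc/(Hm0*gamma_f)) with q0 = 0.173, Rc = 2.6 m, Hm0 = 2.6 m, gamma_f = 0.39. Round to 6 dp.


q = q0 * exp(-2.6 * Rc / (Hm0 * gamma_f))
Exponent = -2.6 * 2.6 / (2.6 * 0.39)
= -2.6 * 2.6 / 1.0140
= -6.666667
exp(-6.666667) = 0.001273
q = 0.173 * 0.001273
q = 0.000220 m^3/s/m

0.000220


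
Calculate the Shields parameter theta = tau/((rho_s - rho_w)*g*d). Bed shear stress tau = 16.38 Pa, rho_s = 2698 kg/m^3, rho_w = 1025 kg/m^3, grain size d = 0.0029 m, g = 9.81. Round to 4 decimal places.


theta = tau / ((rho_s - rho_w) * g * d)
rho_s - rho_w = 2698 - 1025 = 1673
Denominator = 1673 * 9.81 * 0.0029 = 47.595177
theta = 16.38 / 47.595177
theta = 0.3442

0.3442


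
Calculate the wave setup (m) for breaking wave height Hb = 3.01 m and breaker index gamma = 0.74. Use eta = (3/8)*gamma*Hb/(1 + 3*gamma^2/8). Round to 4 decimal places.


eta = (3/8) * gamma * Hb / (1 + 3*gamma^2/8)
Numerator = (3/8) * 0.74 * 3.01 = 0.835275
Denominator = 1 + 3*0.74^2/8 = 1 + 0.205350 = 1.205350
eta = 0.835275 / 1.205350
eta = 0.6930 m

0.6930


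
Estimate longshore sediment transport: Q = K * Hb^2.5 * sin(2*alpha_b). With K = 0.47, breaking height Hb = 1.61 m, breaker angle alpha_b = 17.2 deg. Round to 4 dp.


Q = K * Hb^2.5 * sin(2 * alpha_b)
Hb^2.5 = 1.61^2.5 = 3.289006
sin(2 * 17.2) = sin(34.4) = 0.564967
Q = 0.47 * 3.289006 * 0.564967
Q = 0.8733 m^3/s

0.8733


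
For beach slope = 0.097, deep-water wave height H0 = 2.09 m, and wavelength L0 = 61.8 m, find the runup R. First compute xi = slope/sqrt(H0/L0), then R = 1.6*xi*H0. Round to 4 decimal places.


xi = slope / sqrt(H0/L0)
H0/L0 = 2.09/61.8 = 0.033819
sqrt(0.033819) = 0.183899
xi = 0.097 / 0.183899 = 0.527464
R = 1.6 * xi * H0 = 1.6 * 0.527464 * 2.09
R = 1.7638 m

1.7638


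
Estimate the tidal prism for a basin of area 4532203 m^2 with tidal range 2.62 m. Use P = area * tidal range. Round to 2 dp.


Tidal prism = Area * Tidal range
P = 4532203 * 2.62
P = 11874371.86 m^3

11874371.86


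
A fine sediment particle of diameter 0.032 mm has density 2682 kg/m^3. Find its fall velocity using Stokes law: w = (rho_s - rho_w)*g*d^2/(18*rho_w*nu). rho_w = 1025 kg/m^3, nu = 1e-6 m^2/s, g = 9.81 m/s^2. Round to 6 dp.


w = (rho_s - rho_w) * g * d^2 / (18 * rho_w * nu)
d = 0.032 mm = 0.000032 m
rho_s - rho_w = 2682 - 1025 = 1657
Numerator = 1657 * 9.81 * (0.000032)^2 = 0.000016645294
Denominator = 18 * 1025 * 1e-6 = 0.018450
w = 0.000902 m/s

0.000902


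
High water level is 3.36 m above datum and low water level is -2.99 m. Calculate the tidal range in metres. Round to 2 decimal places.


Tidal range = High water - Low water
Tidal range = 3.36 - (-2.99)
Tidal range = 6.35 m

6.35


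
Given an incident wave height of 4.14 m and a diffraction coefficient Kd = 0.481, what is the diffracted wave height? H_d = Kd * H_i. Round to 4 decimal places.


H_d = Kd * H_i
H_d = 0.481 * 4.14
H_d = 1.9913 m

1.9913


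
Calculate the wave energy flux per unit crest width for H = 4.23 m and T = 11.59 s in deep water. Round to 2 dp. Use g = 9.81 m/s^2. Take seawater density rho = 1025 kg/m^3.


P = rho * g^2 * H^2 * T / (32 * pi)
P = 1025 * 9.81^2 * 4.23^2 * 11.59 / (32 * pi)
P = 1025 * 96.2361 * 17.8929 * 11.59 / 100.53096
P = 203482.09 W/m

203482.09


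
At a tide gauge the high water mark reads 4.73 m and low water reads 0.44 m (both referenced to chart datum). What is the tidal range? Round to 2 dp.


Tidal range = High water - Low water
Tidal range = 4.73 - (0.44)
Tidal range = 4.29 m

4.29


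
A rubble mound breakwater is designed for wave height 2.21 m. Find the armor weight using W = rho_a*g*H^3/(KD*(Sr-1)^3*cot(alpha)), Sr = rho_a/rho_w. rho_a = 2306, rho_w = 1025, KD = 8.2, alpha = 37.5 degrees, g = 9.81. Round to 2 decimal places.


Sr = rho_a / rho_w = 2306 / 1025 = 2.249756
(Sr - 1) = 1.249756
(Sr - 1)^3 = 1.951982
cot(37.5) = 1 / tan(37.5) = 1 / 0.767327 = 1.303225
Numerator = 2306 * 9.81 * 2.21^3 = 244177.2124
Denominator = 8.2 * 1.951982 * 1.303225 = 20.859754
W = 244177.2124 / 20.859754
W = 11705.66 N

11705.66


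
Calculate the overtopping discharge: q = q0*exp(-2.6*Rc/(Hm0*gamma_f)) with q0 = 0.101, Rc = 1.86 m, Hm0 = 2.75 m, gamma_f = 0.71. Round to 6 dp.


q = q0 * exp(-2.6 * Rc / (Hm0 * gamma_f))
Exponent = -2.6 * 1.86 / (2.75 * 0.71)
= -2.6 * 1.86 / 1.9525
= -2.476825
exp(-2.476825) = 0.084010
q = 0.101 * 0.084010
q = 0.008485 m^3/s/m

0.008485


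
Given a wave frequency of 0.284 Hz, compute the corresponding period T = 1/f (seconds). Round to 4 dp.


T = 1 / f
T = 1 / 0.284
T = 3.5211 s

3.5211


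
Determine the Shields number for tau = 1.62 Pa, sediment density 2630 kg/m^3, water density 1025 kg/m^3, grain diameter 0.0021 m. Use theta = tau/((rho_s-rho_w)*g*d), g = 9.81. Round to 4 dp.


theta = tau / ((rho_s - rho_w) * g * d)
rho_s - rho_w = 2630 - 1025 = 1605
Denominator = 1605 * 9.81 * 0.0021 = 33.064605
theta = 1.62 / 33.064605
theta = 0.0490

0.0490


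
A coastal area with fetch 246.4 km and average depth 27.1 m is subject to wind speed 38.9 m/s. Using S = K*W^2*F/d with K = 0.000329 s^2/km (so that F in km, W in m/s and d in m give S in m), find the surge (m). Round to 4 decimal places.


S = K * W^2 * F / d
W^2 = 38.9^2 = 1513.21
S = 0.000329 * 1513.21 * 246.4 / 27.1
Numerator = 0.000329 * 1513.21 * 246.4 = 122.669277
S = 122.669277 / 27.1 = 4.5265 m

4.5265


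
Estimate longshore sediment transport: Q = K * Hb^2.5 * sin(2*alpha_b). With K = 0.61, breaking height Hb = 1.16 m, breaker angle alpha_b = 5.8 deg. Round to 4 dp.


Q = K * Hb^2.5 * sin(2 * alpha_b)
Hb^2.5 = 1.16^2.5 = 1.449256
sin(2 * 5.8) = sin(11.6) = 0.201078
Q = 0.61 * 1.449256 * 0.201078
Q = 0.1778 m^3/s

0.1778


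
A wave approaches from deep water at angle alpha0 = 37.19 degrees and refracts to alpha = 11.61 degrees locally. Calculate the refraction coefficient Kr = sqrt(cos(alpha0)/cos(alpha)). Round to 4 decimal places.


Kr = sqrt(cos(alpha0) / cos(alpha))
cos(37.19) = 0.796635
cos(11.61) = 0.979540
Kr = sqrt(0.796635 / 0.979540)
Kr = sqrt(0.813275)
Kr = 0.9018

0.9018


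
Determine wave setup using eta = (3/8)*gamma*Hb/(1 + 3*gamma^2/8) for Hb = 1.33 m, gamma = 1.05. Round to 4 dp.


eta = (3/8) * gamma * Hb / (1 + 3*gamma^2/8)
Numerator = (3/8) * 1.05 * 1.33 = 0.523688
Denominator = 1 + 3*1.05^2/8 = 1 + 0.413438 = 1.413438
eta = 0.523688 / 1.413438
eta = 0.3705 m

0.3705


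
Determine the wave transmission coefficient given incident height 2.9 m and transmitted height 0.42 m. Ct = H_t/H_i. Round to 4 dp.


Ct = H_t / H_i
Ct = 0.42 / 2.9
Ct = 0.1448

0.1448


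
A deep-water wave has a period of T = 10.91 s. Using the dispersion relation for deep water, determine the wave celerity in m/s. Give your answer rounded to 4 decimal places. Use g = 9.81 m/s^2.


We use the deep-water celerity formula:
C = g * T / (2 * pi)
C = 9.81 * 10.91 / (2 * 3.14159...)
C = 107.027100 / 6.283185
C = 17.0339 m/s

17.0339


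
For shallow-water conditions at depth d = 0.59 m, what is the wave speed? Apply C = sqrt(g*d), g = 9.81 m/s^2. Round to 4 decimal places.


Using the shallow-water approximation:
C = sqrt(g * d) = sqrt(9.81 * 0.59)
C = sqrt(5.7879)
C = 2.4058 m/s

2.4058


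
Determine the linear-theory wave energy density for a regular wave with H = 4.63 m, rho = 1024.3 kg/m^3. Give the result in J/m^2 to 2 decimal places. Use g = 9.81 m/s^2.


E = (1/8) * rho * g * H^2
E = (1/8) * 1024.3 * 9.81 * 4.63^2
E = 0.125 * 1024.3 * 9.81 * 21.4369
E = 26925.77 J/m^2

26925.77


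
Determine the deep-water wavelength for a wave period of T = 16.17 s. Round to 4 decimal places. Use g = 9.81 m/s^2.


L0 = g * T^2 / (2 * pi)
L0 = 9.81 * 16.17^2 / (2 * pi)
L0 = 9.81 * 261.4689 / 6.28319
L0 = 2565.0099 / 6.28319
L0 = 408.2340 m

408.2340


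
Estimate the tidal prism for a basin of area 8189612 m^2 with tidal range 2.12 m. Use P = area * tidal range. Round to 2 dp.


Tidal prism = Area * Tidal range
P = 8189612 * 2.12
P = 17361977.44 m^3

17361977.44


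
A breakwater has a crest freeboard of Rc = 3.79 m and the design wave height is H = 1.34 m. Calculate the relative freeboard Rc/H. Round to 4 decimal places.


Relative freeboard = Rc / H
= 3.79 / 1.34
= 2.8284

2.8284


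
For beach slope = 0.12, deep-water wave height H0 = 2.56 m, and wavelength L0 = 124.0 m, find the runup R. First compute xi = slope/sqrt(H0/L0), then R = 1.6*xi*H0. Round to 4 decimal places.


xi = slope / sqrt(H0/L0)
H0/L0 = 2.56/124.0 = 0.020645
sqrt(0.020645) = 0.143684
xi = 0.12 / 0.143684 = 0.835165
R = 1.6 * xi * H0 = 1.6 * 0.835165 * 2.56
R = 3.4208 m

3.4208


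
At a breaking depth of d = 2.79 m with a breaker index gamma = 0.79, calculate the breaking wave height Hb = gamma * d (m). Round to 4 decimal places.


Hb = gamma * d
Hb = 0.79 * 2.79
Hb = 2.2041 m

2.2041


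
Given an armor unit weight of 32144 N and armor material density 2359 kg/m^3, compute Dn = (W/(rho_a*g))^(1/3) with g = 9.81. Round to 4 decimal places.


V = W / (rho_a * g)
V = 32144 / (2359 * 9.81)
V = 32144 / 23141.79
V = 1.389002 m^3
Dn = V^(1/3) = 1.389002^(1/3)
Dn = 1.1158 m

1.1158


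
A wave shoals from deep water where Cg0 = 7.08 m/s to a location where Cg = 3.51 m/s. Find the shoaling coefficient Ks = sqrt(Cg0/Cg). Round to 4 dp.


Ks = sqrt(Cg0 / Cg)
Ks = sqrt(7.08 / 3.51)
Ks = sqrt(2.0171)
Ks = 1.4202

1.4202


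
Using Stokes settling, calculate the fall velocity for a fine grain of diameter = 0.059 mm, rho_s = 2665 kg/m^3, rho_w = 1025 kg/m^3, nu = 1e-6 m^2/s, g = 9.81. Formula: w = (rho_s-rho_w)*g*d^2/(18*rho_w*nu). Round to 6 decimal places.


w = (rho_s - rho_w) * g * d^2 / (18 * rho_w * nu)
d = 0.059 mm = 0.000059 m
rho_s - rho_w = 2665 - 1025 = 1640
Numerator = 1640 * 9.81 * (0.000059)^2 = 0.000056003720
Denominator = 18 * 1025 * 1e-6 = 0.018450
w = 0.003035 m/s

0.003035


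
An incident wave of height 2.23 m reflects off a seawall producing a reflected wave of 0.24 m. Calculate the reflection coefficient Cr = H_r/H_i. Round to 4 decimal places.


Cr = H_r / H_i
Cr = 0.24 / 2.23
Cr = 0.1076

0.1076


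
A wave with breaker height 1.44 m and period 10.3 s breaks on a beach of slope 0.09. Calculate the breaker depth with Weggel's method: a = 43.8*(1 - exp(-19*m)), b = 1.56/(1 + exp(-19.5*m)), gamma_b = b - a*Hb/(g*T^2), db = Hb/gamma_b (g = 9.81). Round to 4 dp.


a = 43.8 * (1 - exp(-19 * m))
exp(-19 * 0.09) = exp(-1.7100) = 0.180866
a = 43.8 * (1 - 0.180866) = 35.878078
b = 1.56 / (1 + exp(-19.5 * m))
exp(-19.5 * 0.09) = exp(-1.7550) = 0.172907
b = 1.56 / (1 + 0.172907) = 1.330028
Hb / (g * T^2) = 1.44 / (9.81 * 10.3^2) = 1.44 / 1040.7429 = 0.00138363
gamma_b = b - a * Hb/(g*T^2) = 1.330028 - 35.878078 * 0.00138363 = 1.280387
db = Hb / gamma_b = 1.44 / 1.280387
db = 1.1247 m

1.1247


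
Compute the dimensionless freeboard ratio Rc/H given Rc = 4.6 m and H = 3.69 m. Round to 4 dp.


Relative freeboard = Rc / H
= 4.6 / 3.69
= 1.2466

1.2466


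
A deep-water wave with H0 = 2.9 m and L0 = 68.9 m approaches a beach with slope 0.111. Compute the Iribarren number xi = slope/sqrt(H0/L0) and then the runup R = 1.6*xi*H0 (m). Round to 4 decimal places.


xi = slope / sqrt(H0/L0)
H0/L0 = 2.9/68.9 = 0.042090
sqrt(0.042090) = 0.205158
xi = 0.111 / 0.205158 = 0.541045
R = 1.6 * xi * H0 = 1.6 * 0.541045 * 2.9
R = 2.5104 m

2.5104


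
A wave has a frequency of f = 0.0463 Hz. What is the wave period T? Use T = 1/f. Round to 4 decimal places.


T = 1 / f
T = 1 / 0.0463
T = 21.5983 s

21.5983


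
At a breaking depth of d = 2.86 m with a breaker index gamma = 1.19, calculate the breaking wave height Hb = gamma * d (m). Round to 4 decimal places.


Hb = gamma * d
Hb = 1.19 * 2.86
Hb = 3.4034 m

3.4034


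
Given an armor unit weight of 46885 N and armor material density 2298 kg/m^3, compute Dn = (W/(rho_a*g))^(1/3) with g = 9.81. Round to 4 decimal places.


V = W / (rho_a * g)
V = 46885 / (2298 * 9.81)
V = 46885 / 22543.38
V = 2.079768 m^3
Dn = V^(1/3) = 2.079768^(1/3)
Dn = 1.2765 m

1.2765


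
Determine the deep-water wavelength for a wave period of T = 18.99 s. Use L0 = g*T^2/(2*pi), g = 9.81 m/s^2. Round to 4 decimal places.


L0 = g * T^2 / (2 * pi)
L0 = 9.81 * 18.99^2 / (2 * pi)
L0 = 9.81 * 360.6201 / 6.28319
L0 = 3537.6832 / 6.28319
L0 = 563.0398 m

563.0398


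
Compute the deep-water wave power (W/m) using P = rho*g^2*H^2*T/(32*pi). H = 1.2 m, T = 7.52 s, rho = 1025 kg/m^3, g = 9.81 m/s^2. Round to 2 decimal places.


P = rho * g^2 * H^2 * T / (32 * pi)
P = 1025 * 9.81^2 * 1.2^2 * 7.52 / (32 * pi)
P = 1025 * 96.2361 * 1.4400 * 7.52 / 100.53096
P = 10625.33 W/m

10625.33


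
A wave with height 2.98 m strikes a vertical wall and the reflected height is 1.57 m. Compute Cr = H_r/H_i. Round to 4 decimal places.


Cr = H_r / H_i
Cr = 1.57 / 2.98
Cr = 0.5268

0.5268


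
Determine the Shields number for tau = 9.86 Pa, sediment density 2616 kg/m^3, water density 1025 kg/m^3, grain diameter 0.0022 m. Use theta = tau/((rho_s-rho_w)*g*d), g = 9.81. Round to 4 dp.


theta = tau / ((rho_s - rho_w) * g * d)
rho_s - rho_w = 2616 - 1025 = 1591
Denominator = 1591 * 9.81 * 0.0022 = 34.336962
theta = 9.86 / 34.336962
theta = 0.2872

0.2872


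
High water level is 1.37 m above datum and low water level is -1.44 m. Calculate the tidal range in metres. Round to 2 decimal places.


Tidal range = High water - Low water
Tidal range = 1.37 - (-1.44)
Tidal range = 2.81 m

2.81


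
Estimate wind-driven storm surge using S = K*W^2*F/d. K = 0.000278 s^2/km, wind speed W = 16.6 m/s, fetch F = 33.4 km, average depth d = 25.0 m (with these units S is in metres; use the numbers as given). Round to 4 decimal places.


S = K * W^2 * F / d
W^2 = 16.6^2 = 275.56
S = 0.000278 * 275.56 * 33.4 / 25.0
Numerator = 0.000278 * 275.56 * 33.4 = 2.558630
S = 2.558630 / 25.0 = 0.1023 m

0.1023


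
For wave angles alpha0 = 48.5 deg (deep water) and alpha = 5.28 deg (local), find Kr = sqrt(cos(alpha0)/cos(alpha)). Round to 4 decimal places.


Kr = sqrt(cos(alpha0) / cos(alpha))
cos(48.5) = 0.662620
cos(5.28) = 0.995757
Kr = sqrt(0.662620 / 0.995757)
Kr = sqrt(0.665444)
Kr = 0.8157

0.8157


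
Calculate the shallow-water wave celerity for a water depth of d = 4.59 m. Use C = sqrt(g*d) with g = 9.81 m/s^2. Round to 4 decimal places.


Using the shallow-water approximation:
C = sqrt(g * d) = sqrt(9.81 * 4.59)
C = sqrt(45.0279)
C = 6.7103 m/s

6.7103


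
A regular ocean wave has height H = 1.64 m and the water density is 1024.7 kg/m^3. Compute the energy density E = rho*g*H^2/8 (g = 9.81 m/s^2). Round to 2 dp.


E = (1/8) * rho * g * H^2
E = (1/8) * 1024.7 * 9.81 * 1.64^2
E = 0.125 * 1024.7 * 9.81 * 2.6896
E = 3379.59 J/m^2

3379.59


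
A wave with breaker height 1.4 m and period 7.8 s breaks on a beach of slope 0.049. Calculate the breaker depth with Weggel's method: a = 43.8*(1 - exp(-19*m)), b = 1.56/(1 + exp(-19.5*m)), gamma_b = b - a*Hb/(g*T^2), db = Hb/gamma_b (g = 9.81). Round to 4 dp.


a = 43.8 * (1 - exp(-19 * m))
exp(-19 * 0.049) = exp(-0.9310) = 0.394159
a = 43.8 * (1 - 0.394159) = 26.535820
b = 1.56 / (1 + exp(-19.5 * m))
exp(-19.5 * 0.049) = exp(-0.9555) = 0.384620
b = 1.56 / (1 + 0.384620) = 1.126663
Hb / (g * T^2) = 1.4 / (9.81 * 7.8^2) = 1.4 / 596.8404 = 0.00234569
gamma_b = b - a * Hb/(g*T^2) = 1.126663 - 26.535820 * 0.00234569 = 1.064418
db = Hb / gamma_b = 1.4 / 1.064418
db = 1.3153 m

1.3153


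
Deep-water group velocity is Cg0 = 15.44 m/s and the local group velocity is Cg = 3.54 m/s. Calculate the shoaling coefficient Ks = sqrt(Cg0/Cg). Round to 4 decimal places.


Ks = sqrt(Cg0 / Cg)
Ks = sqrt(15.44 / 3.54)
Ks = sqrt(4.3616)
Ks = 2.0884

2.0884


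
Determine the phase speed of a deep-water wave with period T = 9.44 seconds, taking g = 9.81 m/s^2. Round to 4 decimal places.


We use the deep-water celerity formula:
C = g * T / (2 * pi)
C = 9.81 * 9.44 / (2 * 3.14159...)
C = 92.606400 / 6.283185
C = 14.7388 m/s

14.7388


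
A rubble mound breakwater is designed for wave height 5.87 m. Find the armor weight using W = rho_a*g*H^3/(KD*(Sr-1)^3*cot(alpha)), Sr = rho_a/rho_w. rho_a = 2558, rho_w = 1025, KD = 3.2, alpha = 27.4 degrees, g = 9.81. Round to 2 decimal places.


Sr = rho_a / rho_w = 2558 / 1025 = 2.495610
(Sr - 1) = 1.495610
(Sr - 1)^3 = 3.345453
cot(27.4) = 1 / tan(27.4) = 1 / 0.518351 = 1.929196
Numerator = 2558 * 9.81 * 5.87^3 = 5075558.6580
Denominator = 3.2 * 3.345453 * 1.929196 = 20.652903
W = 5075558.6580 / 20.652903
W = 245755.22 N

245755.22


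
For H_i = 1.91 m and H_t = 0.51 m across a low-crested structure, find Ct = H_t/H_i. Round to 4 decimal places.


Ct = H_t / H_i
Ct = 0.51 / 1.91
Ct = 0.2670

0.2670


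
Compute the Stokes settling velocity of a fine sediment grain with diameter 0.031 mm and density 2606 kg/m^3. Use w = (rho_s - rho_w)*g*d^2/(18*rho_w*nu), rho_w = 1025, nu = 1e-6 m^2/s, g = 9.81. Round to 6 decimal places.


w = (rho_s - rho_w) * g * d^2 / (18 * rho_w * nu)
d = 0.031 mm = 0.000031 m
rho_s - rho_w = 2606 - 1025 = 1581
Numerator = 1581 * 9.81 * (0.000031)^2 = 0.000014904735
Denominator = 18 * 1025 * 1e-6 = 0.018450
w = 0.000808 m/s

0.000808


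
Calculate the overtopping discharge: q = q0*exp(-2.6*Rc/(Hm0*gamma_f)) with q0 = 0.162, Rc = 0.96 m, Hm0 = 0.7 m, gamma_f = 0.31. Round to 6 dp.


q = q0 * exp(-2.6 * Rc / (Hm0 * gamma_f))
Exponent = -2.6 * 0.96 / (0.7 * 0.31)
= -2.6 * 0.96 / 0.2170
= -11.502304
exp(-11.502304) = 0.000010
q = 0.162 * 0.000010
q = 0.000002 m^3/s/m

0.000002


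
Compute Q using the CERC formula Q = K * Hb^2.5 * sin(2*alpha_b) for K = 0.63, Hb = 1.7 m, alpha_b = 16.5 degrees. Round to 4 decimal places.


Q = K * Hb^2.5 * sin(2 * alpha_b)
Hb^2.5 = 1.7^2.5 = 3.768099
sin(2 * 16.5) = sin(33.0) = 0.544639
Q = 0.63 * 3.768099 * 0.544639
Q = 1.2929 m^3/s

1.2929


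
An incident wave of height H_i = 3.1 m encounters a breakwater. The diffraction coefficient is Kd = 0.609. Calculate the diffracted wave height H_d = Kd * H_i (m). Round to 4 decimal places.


H_d = Kd * H_i
H_d = 0.609 * 3.1
H_d = 1.8879 m

1.8879
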